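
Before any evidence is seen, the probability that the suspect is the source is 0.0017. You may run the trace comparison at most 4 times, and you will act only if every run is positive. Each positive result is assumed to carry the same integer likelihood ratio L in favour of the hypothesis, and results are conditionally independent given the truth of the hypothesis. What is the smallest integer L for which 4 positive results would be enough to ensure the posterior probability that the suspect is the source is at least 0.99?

16

Prior odds = 0.0017/0.9983 = 17/9983.
Target odds = 0.99/0.01 = 99.
Need L⁴ ≥ 99 ÷ (17/9983) = 988317/17.
15⁴ = 50625 < 988317/17 ≤ 65536 = 16⁴, so L = 16.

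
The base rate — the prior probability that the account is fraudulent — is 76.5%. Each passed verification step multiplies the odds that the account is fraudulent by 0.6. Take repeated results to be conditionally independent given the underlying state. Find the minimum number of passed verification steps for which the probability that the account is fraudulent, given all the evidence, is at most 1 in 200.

Prior odds: 0.765 ÷ 0.235 = 153/47.
Likelihood ratio per passed verification step = 0.6.
Target posterior odds = 0.005/0.995 = 1/199.
Need (153/47) × 0.6ⁿ ≤ 1/199, i.e. 0.6ⁿ ≤ 47/30447.
0.6¹² = 531441/244140625 is still above 47/30447 but 0.6¹³ ≈0.00130607 is at or below it, so n = 13.

13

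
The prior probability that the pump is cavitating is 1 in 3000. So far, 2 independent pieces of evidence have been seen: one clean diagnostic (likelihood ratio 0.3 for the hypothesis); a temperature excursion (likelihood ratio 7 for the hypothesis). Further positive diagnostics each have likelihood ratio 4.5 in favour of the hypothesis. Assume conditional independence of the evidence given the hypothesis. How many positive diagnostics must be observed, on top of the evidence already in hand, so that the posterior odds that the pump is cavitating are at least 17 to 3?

6

Prior odds = (1/3000)/(2999/3000) = 1/2999.
Combined Bayes factor of the evidence already in hand = 0.3 × 7 = 2.1.
Odds after that evidence = (1/2999) × 2.1 = 21/29990.
Target odds = 17/3.
Need 4.5ⁿ ≥ 17/3 ÷ (21/29990) = 509830/63.
4.5⁵ = 1845.28125 falls short of 509830/63 but 4.5⁶ = 8303.765625 reaches it, so n = 6.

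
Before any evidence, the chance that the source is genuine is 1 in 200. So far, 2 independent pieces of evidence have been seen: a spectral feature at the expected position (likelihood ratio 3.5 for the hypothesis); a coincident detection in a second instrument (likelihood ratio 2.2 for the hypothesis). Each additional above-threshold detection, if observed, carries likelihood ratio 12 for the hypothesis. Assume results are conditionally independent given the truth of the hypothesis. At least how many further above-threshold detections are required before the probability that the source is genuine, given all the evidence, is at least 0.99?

Prior odds = 0.005/0.995 = 1/199.
Combined Bayes factor of the evidence already in hand = 3.5 × 2.2 = 7.7.
Odds after that evidence = (1/199) × 7.7 = 77/1990.
Target odds = 0.99/0.01 = 99.
Need 12ⁿ ≥ 99 ÷ (77/1990) = 17910/7.
12³ = 1728 falls short of 17910/7 but 12⁴ = 20736 reaches it, so n = 4.

4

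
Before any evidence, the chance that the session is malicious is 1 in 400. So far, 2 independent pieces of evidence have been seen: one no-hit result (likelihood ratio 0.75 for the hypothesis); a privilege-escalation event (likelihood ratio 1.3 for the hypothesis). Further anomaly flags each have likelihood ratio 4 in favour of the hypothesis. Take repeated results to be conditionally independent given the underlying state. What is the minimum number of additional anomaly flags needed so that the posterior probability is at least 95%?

7

Prior odds = 0.0025/0.9975 = 1/399.
Combined Bayes factor of the evidence already in hand = 0.75 × 1.3 = 0.975.
Odds after that evidence = (1/399) × 0.975 = 13/5320.
Target odds = 0.95/0.05 = 19.
Need 4ⁿ ≥ 19 ÷ (13/5320) = 101080/13.
4⁶ = 4096 falls short of 101080/13 but 4⁷ = 16384 reaches it, so n = 7.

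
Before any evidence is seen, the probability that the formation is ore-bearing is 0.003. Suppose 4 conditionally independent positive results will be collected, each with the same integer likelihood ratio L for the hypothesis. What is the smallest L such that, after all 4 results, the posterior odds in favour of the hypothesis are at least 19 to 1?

9

Prior odds = 0.003/0.997 = 3/997.
Target odds = 19.
Need L⁴ ≥ 19 ÷ (3/997) = 18943/3.
8⁴ = 4096 < 18943/3 ≤ 6561 = 9⁴, so L = 9.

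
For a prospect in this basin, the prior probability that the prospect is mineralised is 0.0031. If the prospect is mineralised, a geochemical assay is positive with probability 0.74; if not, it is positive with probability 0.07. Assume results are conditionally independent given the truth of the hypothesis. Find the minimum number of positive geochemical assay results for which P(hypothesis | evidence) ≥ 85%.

Prior odds: 0.0031 ÷ 0.9969 = 31/9969.
Likelihood ratio of a positive = 0.74/0.07 = 74/7.
Target odds: 0.85 ÷ 0.15 = 17/3.
Need (31/9969) × (74/7)ⁿ ≥ 17/3, i.e. (74/7)ⁿ ≥ 56491/31.
(74/7)³ = 405224/343 falls short of 56491/31 but (74/7)⁴ = 29986576/2401 reaches it, so n = 4.

4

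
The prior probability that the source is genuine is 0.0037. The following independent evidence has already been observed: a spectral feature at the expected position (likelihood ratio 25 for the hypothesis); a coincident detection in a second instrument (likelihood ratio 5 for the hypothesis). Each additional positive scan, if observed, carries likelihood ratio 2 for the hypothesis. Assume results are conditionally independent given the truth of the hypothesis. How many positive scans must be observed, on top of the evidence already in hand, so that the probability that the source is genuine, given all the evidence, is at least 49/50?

Prior odds = 0.0037/0.9963 = 37/9963.
Combined Bayes factor of the evidence already in hand = 25 × 5 = 125.
Odds after that evidence = (37/9963) × 125 = 4625/9963.
Target odds = 0.98/0.02 = 49.
Need 2ⁿ ≥ 49 ÷ (4625/9963) = 488187/4625.
2⁶ = 64 falls short of 488187/4625 but 2⁷ = 128 reaches it, so n = 7.

7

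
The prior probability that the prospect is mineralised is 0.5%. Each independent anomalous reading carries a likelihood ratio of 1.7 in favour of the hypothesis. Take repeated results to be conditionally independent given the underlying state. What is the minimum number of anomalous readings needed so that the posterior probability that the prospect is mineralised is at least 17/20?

Prior odds: 0.005 ÷ 0.995 = 1/199.
Likelihood ratio per anomalous reading = 1.7.
Target posterior odds = 0.85/0.15 = 17/3.
Require 1.7ⁿ ≥ 17/3 ÷ (1/199) = 3383/3.
1.7¹³ ≈990.458 falls short of 3383/3 but 1.7¹⁴ ≈1683.78 reaches it, so n = 14.

14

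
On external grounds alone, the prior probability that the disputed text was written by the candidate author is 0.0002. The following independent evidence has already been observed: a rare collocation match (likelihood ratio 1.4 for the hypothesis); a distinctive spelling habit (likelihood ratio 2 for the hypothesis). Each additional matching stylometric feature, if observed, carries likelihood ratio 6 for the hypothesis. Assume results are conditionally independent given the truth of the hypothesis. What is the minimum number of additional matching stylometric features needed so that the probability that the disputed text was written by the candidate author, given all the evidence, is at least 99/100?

Prior odds = 0.0002/0.9998 = 1/4999.
Combined Bayes factor of the evidence already in hand = 1.4 × 2 = 2.8.
Odds after that evidence = (1/4999) × 2.8 = 14/24995.
Target odds = 0.99/0.01 = 99.
Need 6ⁿ ≥ 99 ÷ (14/24995) = 2474505/14.
6⁶ = 46656 falls short of 2474505/14 but 6⁷ = 279936 reaches it, so n = 7.

7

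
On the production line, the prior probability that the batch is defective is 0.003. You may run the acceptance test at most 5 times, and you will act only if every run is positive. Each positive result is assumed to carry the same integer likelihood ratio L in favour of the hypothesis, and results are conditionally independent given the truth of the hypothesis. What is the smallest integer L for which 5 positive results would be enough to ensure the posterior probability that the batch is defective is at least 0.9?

5

Prior odds = 0.003/0.997 = 3/997.
Target odds = 0.9/0.1 = 9.
Need L⁵ ≥ 9 ÷ (3/997) = 2991.
4⁵ = 1024 < 2991 ≤ 3125 = 5⁵, so L = 5.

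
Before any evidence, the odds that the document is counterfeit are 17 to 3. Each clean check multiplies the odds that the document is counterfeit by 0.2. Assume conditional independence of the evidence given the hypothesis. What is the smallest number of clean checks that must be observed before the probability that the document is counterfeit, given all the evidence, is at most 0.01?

4

Prior odds = 17/3.
Likelihood ratio per clean check = 0.2.
Target odds: 0.01 ÷ 0.99 = 1/99.
Require 0.2ⁿ ≤ 1/99 ÷ (17/3) = 1/561.
0.2³ = 0.008 is still above 1/561 but 0.2⁴ = 0.0016 is at or below it, so n = 4.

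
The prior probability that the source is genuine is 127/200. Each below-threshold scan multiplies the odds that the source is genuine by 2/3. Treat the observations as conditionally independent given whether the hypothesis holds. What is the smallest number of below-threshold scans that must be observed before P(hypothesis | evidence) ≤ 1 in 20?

Prior odds: 0.635 ÷ 0.365 = 127/73.
Likelihood ratio per below-threshold scan = 2/3.
Target odds: 0.05 ÷ 0.95 = 1/19.
Need (127/73) × (2/3)ⁿ ≤ 1/19, i.e. (2/3)ⁿ ≤ 73/2413.
(2/3)⁸ = 256/6561 is still above 73/2413 but (2/3)⁹ = 512/19683 is at or below it, so n = 9.

9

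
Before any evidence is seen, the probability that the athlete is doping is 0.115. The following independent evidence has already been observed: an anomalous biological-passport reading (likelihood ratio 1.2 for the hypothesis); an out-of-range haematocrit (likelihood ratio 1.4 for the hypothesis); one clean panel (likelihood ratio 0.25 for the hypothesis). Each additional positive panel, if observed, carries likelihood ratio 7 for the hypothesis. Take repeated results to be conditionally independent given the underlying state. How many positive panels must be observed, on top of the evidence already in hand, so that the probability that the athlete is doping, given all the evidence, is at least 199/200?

Prior odds = 0.115/0.885 = 23/177.
Combined Bayes factor of the evidence already in hand = 1.2 × 1.4 × 0.25 = 0.42.
Odds after that evidence = (23/177) × 0.42 = 161/2950.
Target odds = 0.995/0.005 = 199.
Need 7ⁿ ≥ 199 ÷ (161/2950) = 587050/161.
7⁴ = 2401 falls short of 587050/161 but 7⁵ = 16807 reaches it, so n = 5.

5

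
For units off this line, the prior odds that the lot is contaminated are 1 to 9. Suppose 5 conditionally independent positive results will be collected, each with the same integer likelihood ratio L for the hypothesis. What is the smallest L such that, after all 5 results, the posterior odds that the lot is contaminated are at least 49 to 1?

4

Prior odds = 1/9.
Target odds = 49.
Need L⁵ ≥ 49 ÷ (1/9) = 441.
3⁵ = 243 < 441 ≤ 1024 = 4⁵, so L = 4.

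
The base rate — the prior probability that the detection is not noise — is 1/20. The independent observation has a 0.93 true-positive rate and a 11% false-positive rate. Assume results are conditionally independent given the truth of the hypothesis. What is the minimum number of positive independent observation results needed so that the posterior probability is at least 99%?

4

Prior odds: 0.05 ÷ 0.95 = 1/19.
Likelihood ratio of a positive result = 0.93/0.11 = 93/11.
Target posterior odds = 0.99/0.01 = 99.
Require (93/11)ⁿ ≥ 99 ÷ (1/19) = 1881.
(93/11)³ = 804357/1331 falls short of 1881 but (93/11)⁴ = 74805201/14641 reaches it, so n = 4.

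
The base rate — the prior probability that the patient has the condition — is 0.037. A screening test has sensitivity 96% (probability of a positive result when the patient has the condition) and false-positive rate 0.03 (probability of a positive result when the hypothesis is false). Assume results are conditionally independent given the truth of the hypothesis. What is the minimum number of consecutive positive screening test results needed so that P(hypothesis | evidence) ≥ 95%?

2

Prior odds: 0.037 ÷ 0.963 = 37/963.
Likelihood ratio of a positive result = 0.96/0.03 = 32.
Target odds: 0.95 ÷ 0.05 = 19.
Require 32ⁿ ≥ 19 ÷ (37/963) = 18297/37.
32¹ = 32 falls short of 18297/37 but 32² = 1024 reaches it, so n = 2.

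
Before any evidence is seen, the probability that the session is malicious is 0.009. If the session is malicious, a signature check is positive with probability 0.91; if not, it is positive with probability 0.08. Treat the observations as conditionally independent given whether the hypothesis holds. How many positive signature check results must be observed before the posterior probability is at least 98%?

4

Prior odds: 0.009 ÷ 0.991 = 9/991.
Likelihood ratio of a positive = 0.91/0.08 = 11.375.
Target odds: 0.98 ÷ 0.02 = 49.
Need (9/991) × 11.375ⁿ ≥ 49, i.e. 11.375ⁿ ≥ 48559/9.
11.375³ = 753571/512 falls short of 48559/9 but 11.375⁴ = 68574961/4096 reaches it, so n = 4.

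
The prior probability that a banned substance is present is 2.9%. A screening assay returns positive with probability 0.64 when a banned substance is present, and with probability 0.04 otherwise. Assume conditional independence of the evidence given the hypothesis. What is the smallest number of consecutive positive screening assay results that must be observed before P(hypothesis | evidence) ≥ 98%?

3

Prior odds: 0.029 ÷ 0.971 = 29/971.
Likelihood ratio of a positive result = 0.64/0.04 = 16.
Target posterior odds = 0.98/0.02 = 49.
Require 16ⁿ ≥ 49 ÷ (29/971) = 47579/29.
16² = 256 falls short of 47579/29 but 16³ = 4096 reaches it, so n = 3.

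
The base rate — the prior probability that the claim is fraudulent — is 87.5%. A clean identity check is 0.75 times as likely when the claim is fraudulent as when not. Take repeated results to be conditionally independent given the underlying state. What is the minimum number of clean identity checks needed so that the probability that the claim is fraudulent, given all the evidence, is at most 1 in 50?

21

Prior odds = 0.875/0.125 = 7.
Likelihood ratio per clean identity check = 0.75.
Target posterior odds = 0.02/0.98 = 1/49.
Need 7 × 0.75ⁿ ≤ 1/49, i.e. 0.75ⁿ ≤ 1/343.
0.75²⁰ ≈0.00317121 is still above 1/343 but 0.75²¹ ≈0.00237841 is at or below it, so n = 21.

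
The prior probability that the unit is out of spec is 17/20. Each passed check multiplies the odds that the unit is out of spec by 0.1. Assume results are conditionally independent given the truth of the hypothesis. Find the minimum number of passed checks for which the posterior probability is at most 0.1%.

Prior odds: 0.85 ÷ 0.15 = 17/3.
Likelihood ratio per passed check = 0.1.
Target odds: 0.001 ÷ 0.999 = 1/999.
Need (17/3) × 0.1ⁿ ≤ 1/999, i.e. 0.1ⁿ ≤ 1/5661.
0.1³ = 0.001 is still above 1/5661 but 0.1⁴ = 0.0001 is at or below it, so n = 4.

4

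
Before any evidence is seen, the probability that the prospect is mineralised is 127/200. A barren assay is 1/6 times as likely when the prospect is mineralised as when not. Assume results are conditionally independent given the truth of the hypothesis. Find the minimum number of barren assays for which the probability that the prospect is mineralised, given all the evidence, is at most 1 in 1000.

Prior odds: 0.635 ÷ 0.365 = 127/73.
Likelihood ratio per barren assay = 1/6.
Target odds: 0.001 ÷ 0.999 = 1/999.
Require (1/6)ⁿ ≤ 1/999 ÷ (127/73) = 73/126873.
(1/6)⁴ = 1/1296 is still above 73/126873 but (1/6)⁵ = 1/7776 is at or below it, so n = 5.

5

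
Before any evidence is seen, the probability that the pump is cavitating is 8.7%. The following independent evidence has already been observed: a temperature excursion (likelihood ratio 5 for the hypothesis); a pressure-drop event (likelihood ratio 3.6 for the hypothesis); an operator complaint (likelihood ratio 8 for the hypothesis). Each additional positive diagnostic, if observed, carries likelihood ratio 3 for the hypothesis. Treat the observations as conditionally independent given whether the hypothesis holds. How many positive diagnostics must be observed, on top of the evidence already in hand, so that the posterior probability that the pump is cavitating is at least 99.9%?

4

Prior odds = 0.087/0.913 = 87/913.
Combined Bayes factor of the evidence already in hand = 5 × 3.6 × 8 = 144.
Odds after that evidence = (87/913) × 144 = 12528/913.
Target odds = 0.999/0.001 = 999.
Need 3ⁿ ≥ 999 ÷ (12528/913) = 33781/464.
3³ = 27 falls short of 33781/464 but 3⁴ = 81 reaches it, so n = 4.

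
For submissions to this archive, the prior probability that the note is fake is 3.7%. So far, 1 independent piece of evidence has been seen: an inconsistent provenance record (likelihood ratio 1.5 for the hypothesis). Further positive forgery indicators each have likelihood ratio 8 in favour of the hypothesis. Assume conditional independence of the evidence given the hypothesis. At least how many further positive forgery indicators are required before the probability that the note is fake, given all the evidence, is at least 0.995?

Prior odds = 0.037/0.963 = 37/963.
Bayes factor of the evidence already in hand = 1.5.
Odds after that evidence = (37/963) × 1.5 = 37/642.
Target odds = 0.995/0.005 = 199.
Need 8ⁿ ≥ 199 ÷ (37/642) = 127758/37.
8³ = 512 falls short of 127758/37 but 8⁴ = 4096 reaches it, so n = 4.

4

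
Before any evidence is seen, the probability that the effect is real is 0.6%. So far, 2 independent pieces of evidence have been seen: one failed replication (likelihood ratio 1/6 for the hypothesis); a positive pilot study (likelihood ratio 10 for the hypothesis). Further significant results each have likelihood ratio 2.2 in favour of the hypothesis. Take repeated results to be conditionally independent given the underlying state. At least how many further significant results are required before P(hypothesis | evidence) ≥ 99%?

Prior odds = 0.006/0.994 = 3/497.
Combined Bayes factor of the evidence already in hand = (1/6) × 10 = 5/3.
Odds after that evidence = (3/497) × 5/3 = 5/497.
Target odds = 0.99/0.01 = 99.
Need 2.2ⁿ ≥ 99 ÷ (5/497) = 9840.6.
2.2¹¹ ≈5843.18 falls short of 9840.6 but 2.2¹² ≈12855 reaches it, so n = 12.

12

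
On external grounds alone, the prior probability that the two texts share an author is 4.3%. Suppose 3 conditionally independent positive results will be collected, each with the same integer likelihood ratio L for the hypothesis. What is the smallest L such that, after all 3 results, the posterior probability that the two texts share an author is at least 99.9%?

29

Prior odds = 0.043/0.957 = 43/957.
Target odds = 0.999/0.001 = 999.
Need L³ ≥ 999 ÷ (43/957) = 956043/43.
28³ = 21952 < 956043/43 ≤ 24389 = 29³, so L = 29.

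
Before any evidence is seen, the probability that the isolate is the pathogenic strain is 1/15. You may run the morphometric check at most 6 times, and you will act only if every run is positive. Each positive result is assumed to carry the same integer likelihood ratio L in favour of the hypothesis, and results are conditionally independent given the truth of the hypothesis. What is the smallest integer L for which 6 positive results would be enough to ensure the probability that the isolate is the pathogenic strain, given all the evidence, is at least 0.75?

Prior odds = (1/15)/(14/15) = 1/14.
Target odds = 0.75/0.25 = 3.
Need L⁶ ≥ 3 ÷ (1/14) = 42.
1⁶ = 1 < 42 ≤ 64 = 2⁶, so L = 2.

2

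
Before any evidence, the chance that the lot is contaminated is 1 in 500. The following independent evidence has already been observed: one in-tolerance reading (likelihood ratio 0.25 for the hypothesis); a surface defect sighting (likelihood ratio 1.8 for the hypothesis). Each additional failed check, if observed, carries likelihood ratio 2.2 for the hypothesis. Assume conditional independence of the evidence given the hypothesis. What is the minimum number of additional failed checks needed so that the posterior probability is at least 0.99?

Prior odds = 0.002/0.998 = 1/499.
Combined Bayes factor of the evidence already in hand = 0.25 × 1.8 = 0.45.
Odds after that evidence = (1/499) × 0.45 = 9/9980.
Target odds = 0.99/0.01 = 99.
Need 2.2ⁿ ≥ 99 ÷ (9/9980) = 109780.
2.2¹⁴ ≈62218.2 falls short of 109780 but 2.2¹⁵ ≈136880 reaches it, so n = 15.

15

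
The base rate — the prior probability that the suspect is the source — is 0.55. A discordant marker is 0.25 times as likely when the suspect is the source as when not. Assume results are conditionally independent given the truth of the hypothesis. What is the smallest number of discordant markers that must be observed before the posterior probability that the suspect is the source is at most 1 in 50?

Prior odds = 0.55/0.45 = 11/9.
Likelihood ratio per discordant marker = 0.25.
Target odds: 0.02 ÷ 0.98 = 1/49.
Need (11/9) × 0.25ⁿ ≤ 1/49, i.e. 0.25ⁿ ≤ 9/539.
0.25² = 0.0625 is still above 9/539 but 0.25³ = 0.015625 is at or below it, so n = 3.

3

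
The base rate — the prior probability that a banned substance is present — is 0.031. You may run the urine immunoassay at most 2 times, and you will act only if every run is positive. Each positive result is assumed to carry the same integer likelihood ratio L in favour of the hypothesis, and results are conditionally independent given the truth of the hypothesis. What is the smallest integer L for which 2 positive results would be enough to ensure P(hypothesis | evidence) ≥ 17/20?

Prior odds = 0.031/0.969 = 31/969.
Target odds = 0.85/0.15 = 17/3.
Need L² ≥ 17/3 ÷ (31/969) = 5491/31.
13² = 169 < 5491/31 ≤ 196 = 14², so L = 14.

14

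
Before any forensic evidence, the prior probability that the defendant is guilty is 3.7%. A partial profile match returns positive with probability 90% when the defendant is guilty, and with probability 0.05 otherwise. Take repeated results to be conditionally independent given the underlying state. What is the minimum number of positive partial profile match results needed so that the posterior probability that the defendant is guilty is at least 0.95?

Prior odds = 0.037/0.963 = 37/963.
Likelihood ratio of a positive result = 0.9/0.05 = 18.
Target odds: 0.95 ÷ 0.05 = 19.
Need (37/963) × 18ⁿ ≥ 19, i.e. 18ⁿ ≥ 18297/37.
18² = 324 falls short of 18297/37 but 18³ = 5832 reaches it, so n = 3.

3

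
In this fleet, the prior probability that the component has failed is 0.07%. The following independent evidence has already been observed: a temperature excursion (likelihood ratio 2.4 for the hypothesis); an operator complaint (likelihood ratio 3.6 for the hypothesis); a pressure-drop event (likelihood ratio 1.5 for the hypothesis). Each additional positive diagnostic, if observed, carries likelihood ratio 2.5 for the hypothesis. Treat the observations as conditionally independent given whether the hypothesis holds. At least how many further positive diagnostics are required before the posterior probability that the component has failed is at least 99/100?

Prior odds = 0.0007/0.9993 = 7/9993.
Combined Bayes factor of the evidence already in hand = 2.4 × 3.6 × 1.5 = 12.96.
Odds after that evidence = (7/9993) × 12.96 = 756/83275.
Target odds = 0.99/0.01 = 99.
Need 2.5ⁿ ≥ 99 ÷ (756/83275) = 916025/84.
2.5¹⁰ = 9765625/1024 falls short of 916025/84 but 2.5¹¹ = 48828125/2048 reaches it, so n = 11.

11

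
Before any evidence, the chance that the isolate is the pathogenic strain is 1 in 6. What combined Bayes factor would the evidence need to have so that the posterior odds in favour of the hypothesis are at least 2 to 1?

10

Prior odds = (1/6)/(5/6) = 0.2.
Target odds = 2.
Required Bayes factor = 2 ÷ 0.2 = 10.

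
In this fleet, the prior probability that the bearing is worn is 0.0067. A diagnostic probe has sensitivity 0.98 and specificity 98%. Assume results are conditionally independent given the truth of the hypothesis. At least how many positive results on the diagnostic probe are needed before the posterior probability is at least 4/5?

2

Prior odds: 0.0067 ÷ 0.9933 = 67/9933.
False-positive rate = 1 − 0.98 = 0.02; likelihood ratio of a positive = 0.98/0.02 = 49.
Target posterior odds = 0.8/0.2 = 4.
Require 49ⁿ ≥ 4 ÷ (67/9933) = 39732/67.
49¹ = 49 falls short of 39732/67 but 49² = 2401 reaches it, so n = 2.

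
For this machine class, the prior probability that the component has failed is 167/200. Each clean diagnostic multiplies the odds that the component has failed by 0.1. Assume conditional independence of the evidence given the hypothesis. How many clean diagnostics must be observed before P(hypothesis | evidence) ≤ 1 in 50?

Prior odds: 0.835 ÷ 0.165 = 167/33.
Likelihood ratio per clean diagnostic = 0.1.
Target odds: 0.02 ÷ 0.98 = 1/49.
Need (167/33) × 0.1ⁿ ≤ 1/49, i.e. 0.1ⁿ ≤ 33/8183.
0.1² = 0.01 is still above 33/8183 but 0.1³ = 0.001 is at or below it, so n = 3.

3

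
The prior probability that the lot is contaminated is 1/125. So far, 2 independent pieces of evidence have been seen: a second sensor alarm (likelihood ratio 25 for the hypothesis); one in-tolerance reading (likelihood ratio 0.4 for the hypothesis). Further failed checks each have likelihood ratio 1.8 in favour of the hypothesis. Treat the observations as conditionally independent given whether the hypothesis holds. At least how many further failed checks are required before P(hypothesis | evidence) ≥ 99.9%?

17

Prior odds = 0.008/0.992 = 1/124.
Combined Bayes factor of the evidence already in hand = 25 × 0.4 = 10.
Odds after that evidence = (1/124) × 10 = 5/62.
Target odds = 0.999/0.001 = 999.
Need 1.8ⁿ ≥ 999 ÷ (5/62) = 12387.6.
1.8¹⁶ ≈12144 falls short of 12387.6 but 1.8¹⁷ ≈21859.1 reaches it, so n = 17.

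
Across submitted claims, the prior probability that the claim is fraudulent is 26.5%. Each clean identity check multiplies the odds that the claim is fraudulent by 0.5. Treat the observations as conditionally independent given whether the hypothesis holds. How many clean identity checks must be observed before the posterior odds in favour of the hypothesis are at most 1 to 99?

6

Prior odds = 0.265/0.735 = 53/147.
Likelihood ratio per clean identity check = 0.5.
Target odds = 1/99.
Need (53/147) × 0.5ⁿ ≤ 1/99, i.e. 0.5ⁿ ≤ 49/1749.
0.5⁵ = 0.03125 is still above 49/1749 but 0.5⁶ = 0.015625 is at or below it, so n = 6.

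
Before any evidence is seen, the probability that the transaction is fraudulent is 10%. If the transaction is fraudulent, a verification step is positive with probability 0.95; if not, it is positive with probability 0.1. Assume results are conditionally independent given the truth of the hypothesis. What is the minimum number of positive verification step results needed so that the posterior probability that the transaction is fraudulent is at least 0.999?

5

Prior odds = 0.1/0.9 = 1/9.
Likelihood ratio of a positive = 0.95/0.1 = 9.5.
Target odds: 0.999 ÷ 0.001 = 999.
Require 9.5ⁿ ≥ 999 ÷ (1/9) = 8991.
9.5⁴ = 8145.0625 falls short of 8991 but 9.5⁵ = 77378.09375 reaches it, so n = 5.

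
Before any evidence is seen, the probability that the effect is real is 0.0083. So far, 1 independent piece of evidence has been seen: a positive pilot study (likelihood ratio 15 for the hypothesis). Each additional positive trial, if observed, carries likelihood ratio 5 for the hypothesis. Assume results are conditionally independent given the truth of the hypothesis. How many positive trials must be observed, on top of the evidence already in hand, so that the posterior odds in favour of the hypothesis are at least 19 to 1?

Prior odds = 0.0083/0.9917 = 83/9917.
Bayes factor of the evidence already in hand = 15.
Odds after that evidence = (83/9917) × 15 = 1245/9917.
Target odds = 19.
Need 5ⁿ ≥ 19 ÷ (1245/9917) = 188423/1245.
5³ = 125 falls short of 188423/1245 but 5⁴ = 625 reaches it, so n = 4.

4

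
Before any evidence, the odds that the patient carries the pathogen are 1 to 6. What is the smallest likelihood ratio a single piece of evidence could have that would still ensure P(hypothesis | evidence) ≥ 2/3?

Prior odds = 1/6.
Target odds = (2/3)/(1/3) = 2.
Required Bayes factor = 2 ÷ (1/6) = 12.

12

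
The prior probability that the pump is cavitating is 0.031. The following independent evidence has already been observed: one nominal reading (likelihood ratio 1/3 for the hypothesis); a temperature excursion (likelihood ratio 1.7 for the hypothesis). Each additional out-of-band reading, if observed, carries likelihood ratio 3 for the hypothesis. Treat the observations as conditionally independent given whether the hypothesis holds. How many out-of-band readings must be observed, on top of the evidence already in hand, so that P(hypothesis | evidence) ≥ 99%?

8

Prior odds = 0.031/0.969 = 31/969.
Combined Bayes factor of the evidence already in hand = (1/3) × 1.7 = 17/30.
Odds after that evidence = (31/969) × 17/30 = 31/1710.
Target odds = 0.99/0.01 = 99.
Need 3ⁿ ≥ 99 ÷ (31/1710) = 169290/31.
3⁷ = 2187 falls short of 169290/31 but 3⁸ = 6561 reaches it, so n = 8.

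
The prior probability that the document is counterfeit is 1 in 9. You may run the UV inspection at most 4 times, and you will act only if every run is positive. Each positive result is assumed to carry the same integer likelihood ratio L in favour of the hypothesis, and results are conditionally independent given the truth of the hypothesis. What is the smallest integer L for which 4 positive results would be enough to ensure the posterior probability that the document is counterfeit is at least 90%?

3

Prior odds = (1/9)/(8/9) = 0.125.
Target odds = 0.9/0.1 = 9.
Need L⁴ ≥ 9 ÷ 0.125 = 72.
2⁴ = 16 < 72 ≤ 81 = 3⁴, so L = 3.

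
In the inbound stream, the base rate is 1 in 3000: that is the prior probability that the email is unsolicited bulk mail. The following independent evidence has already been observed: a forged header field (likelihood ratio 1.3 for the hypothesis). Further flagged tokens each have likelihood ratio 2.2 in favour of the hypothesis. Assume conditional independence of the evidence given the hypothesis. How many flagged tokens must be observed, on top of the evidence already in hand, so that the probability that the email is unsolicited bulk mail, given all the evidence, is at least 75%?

12

Prior odds = (1/3000)/(2999/3000) = 1/2999.
Bayes factor of the evidence already in hand = 1.3.
Odds after that evidence = (1/2999) × 1.3 = 13/29990.
Target odds = 0.75/0.25 = 3.
Need 2.2ⁿ ≥ 3 ÷ (13/29990) = 89970/13.
2.2¹¹ ≈5843.18 falls short of 89970/13 but 2.2¹² ≈12855 reaches it, so n = 12.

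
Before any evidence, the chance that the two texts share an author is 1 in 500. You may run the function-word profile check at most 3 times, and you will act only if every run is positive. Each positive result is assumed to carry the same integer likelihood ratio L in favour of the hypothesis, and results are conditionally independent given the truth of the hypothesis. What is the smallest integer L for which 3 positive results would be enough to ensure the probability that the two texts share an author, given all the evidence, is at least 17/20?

15

Prior odds = 0.002/0.998 = 1/499.
Target odds = 0.85/0.15 = 17/3.
Need L³ ≥ 17/3 ÷ (1/499) = 8483/3.
14³ = 2744 < 8483/3 ≤ 3375 = 15³, so L = 15.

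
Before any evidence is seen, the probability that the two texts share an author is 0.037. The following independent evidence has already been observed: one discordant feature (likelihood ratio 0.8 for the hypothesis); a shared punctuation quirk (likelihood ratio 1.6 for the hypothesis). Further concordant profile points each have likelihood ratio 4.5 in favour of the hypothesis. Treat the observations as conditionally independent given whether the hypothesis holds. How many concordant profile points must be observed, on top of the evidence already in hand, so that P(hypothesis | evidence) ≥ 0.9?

4

Prior odds = 0.037/0.963 = 37/963.
Combined Bayes factor of the evidence already in hand = 0.8 × 1.6 = 1.28.
Odds after that evidence = (37/963) × 1.28 = 1184/24075.
Target odds = 0.9/0.1 = 9.
Need 4.5ⁿ ≥ 9 ÷ (1184/24075) = 216675/1184.
4.5³ = 91.125 falls short of 216675/1184 but 4.5⁴ = 410.0625 reaches it, so n = 4.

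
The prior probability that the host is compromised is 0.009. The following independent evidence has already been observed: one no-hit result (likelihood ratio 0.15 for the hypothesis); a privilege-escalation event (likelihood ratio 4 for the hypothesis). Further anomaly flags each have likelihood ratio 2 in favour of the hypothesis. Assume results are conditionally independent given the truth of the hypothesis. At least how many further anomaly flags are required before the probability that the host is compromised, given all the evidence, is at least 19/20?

Prior odds = 0.009/0.991 = 9/991.
Combined Bayes factor of the evidence already in hand = 0.15 × 4 = 0.6.
Odds after that evidence = (9/991) × 0.6 = 27/4955.
Target odds = 0.95/0.05 = 19.
Need 2ⁿ ≥ 19 ÷ (27/4955) = 94145/27.
2¹¹ = 2048 falls short of 94145/27 but 2¹² = 4096 reaches it, so n = 12.

12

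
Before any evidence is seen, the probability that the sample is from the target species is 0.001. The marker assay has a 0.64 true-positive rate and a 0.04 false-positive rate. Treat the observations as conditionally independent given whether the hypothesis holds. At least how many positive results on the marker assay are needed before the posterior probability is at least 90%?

Prior odds: 0.001 ÷ 0.999 = 1/999.
Likelihood ratio of a positive result = 0.64/0.04 = 16.
Target odds: 0.9 ÷ 0.1 = 9.
Require 16ⁿ ≥ 9 ÷ (1/999) = 8991.
16³ = 4096 falls short of 8991 but 16⁴ = 65536 reaches it, so n = 4.

4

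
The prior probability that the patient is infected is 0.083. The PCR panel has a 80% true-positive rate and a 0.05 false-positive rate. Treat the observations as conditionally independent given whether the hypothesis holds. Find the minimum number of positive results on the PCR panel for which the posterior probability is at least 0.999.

Prior odds: 0.083 ÷ 0.917 = 83/917.
Likelihood ratio of a positive result = 0.8/0.05 = 16.
Target odds: 0.999 ÷ 0.001 = 999.
Require 16ⁿ ≥ 999 ÷ (83/917) = 916083/83.
16³ = 4096 falls short of 916083/83 but 16⁴ = 65536 reaches it, so n = 4.

4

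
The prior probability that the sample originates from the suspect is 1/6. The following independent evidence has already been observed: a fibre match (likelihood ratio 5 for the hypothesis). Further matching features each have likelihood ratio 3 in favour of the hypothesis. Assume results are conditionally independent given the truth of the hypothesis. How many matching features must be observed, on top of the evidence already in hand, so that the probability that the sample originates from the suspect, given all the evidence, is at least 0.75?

Prior odds = (1/6)/(5/6) = 0.2.
Bayes factor of the evidence already in hand = 5.
Odds after that evidence = 0.2 × 5 = 1.
Target odds = 0.75/0.25 = 3.
Need 3ⁿ ≥ 3 ÷ 1 = 3.
3¹ = 3, which meets the required 3; so n = 1.

1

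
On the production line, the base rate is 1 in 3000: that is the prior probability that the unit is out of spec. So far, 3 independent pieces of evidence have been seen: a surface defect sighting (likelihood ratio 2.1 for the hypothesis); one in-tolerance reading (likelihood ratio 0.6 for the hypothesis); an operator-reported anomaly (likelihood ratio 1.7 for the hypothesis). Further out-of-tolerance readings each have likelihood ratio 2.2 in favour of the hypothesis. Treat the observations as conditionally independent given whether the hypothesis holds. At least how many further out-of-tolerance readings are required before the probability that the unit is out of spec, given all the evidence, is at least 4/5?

11

Prior odds = (1/3000)/(2999/3000) = 1/2999.
Combined Bayes factor of the evidence already in hand = 2.1 × 0.6 × 1.7 = 2.142.
Odds after that evidence = (1/2999) × 2.142 = 1071/1499500.
Target odds = 0.8/0.2 = 4.
Need 2.2ⁿ ≥ 4 ÷ (1071/1499500) = 5998000/1071.
2.2¹⁰ ≈2655.99 falls short of 5998000/1071 but 2.2¹¹ ≈5843.18 reaches it, so n = 11.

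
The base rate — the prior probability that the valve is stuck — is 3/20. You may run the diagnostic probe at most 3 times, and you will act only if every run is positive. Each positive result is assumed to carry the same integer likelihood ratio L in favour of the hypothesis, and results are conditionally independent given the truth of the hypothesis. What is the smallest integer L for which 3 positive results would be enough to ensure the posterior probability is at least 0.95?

Prior odds = 0.15/0.85 = 3/17.
Target odds = 0.95/0.05 = 19.
Need L³ ≥ 19 ÷ (3/17) = 323/3.
4³ = 64 < 323/3 ≤ 125 = 5³, so L = 5.

5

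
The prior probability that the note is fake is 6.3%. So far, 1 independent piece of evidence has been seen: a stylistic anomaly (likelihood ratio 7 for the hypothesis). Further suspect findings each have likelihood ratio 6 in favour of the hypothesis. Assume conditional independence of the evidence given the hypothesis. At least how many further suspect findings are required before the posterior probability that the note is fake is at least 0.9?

Prior odds = 0.063/0.937 = 63/937.
Bayes factor of the evidence already in hand = 7.
Odds after that evidence = (63/937) × 7 = 441/937.
Target odds = 0.9/0.1 = 9.
Need 6ⁿ ≥ 9 ÷ (441/937) = 937/49.
6¹ = 6 falls short of 937/49 but 6² = 36 reaches it, so n = 2.

2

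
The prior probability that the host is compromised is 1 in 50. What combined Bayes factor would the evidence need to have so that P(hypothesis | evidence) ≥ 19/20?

Prior odds = 0.02/0.98 = 1/49.
Target odds = 0.95/0.05 = 19.
Required Bayes factor = 19 ÷ (1/49) = 931.

931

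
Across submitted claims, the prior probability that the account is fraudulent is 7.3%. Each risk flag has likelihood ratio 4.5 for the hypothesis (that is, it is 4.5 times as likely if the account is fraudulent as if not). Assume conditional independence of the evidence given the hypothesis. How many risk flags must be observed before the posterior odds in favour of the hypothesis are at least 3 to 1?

3

Prior odds: 0.073 ÷ 0.927 = 73/927.
Likelihood ratio per risk flag = 4.5.
Target odds = 3.
Need (73/927) × 4.5ⁿ ≥ 3, i.e. 4.5ⁿ ≥ 2781/73.
4.5² = 20.25 falls short of 2781/73 but 4.5³ = 91.125 reaches it, so n = 3.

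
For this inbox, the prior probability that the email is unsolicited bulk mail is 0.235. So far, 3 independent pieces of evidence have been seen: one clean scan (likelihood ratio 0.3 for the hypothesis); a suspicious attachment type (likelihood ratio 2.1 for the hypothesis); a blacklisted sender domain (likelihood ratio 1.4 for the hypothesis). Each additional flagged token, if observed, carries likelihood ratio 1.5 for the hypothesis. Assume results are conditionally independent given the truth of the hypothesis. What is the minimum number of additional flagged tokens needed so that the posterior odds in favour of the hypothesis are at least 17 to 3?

Prior odds = 0.235/0.765 = 47/153.
Combined Bayes factor of the evidence already in hand = 0.3 × 2.1 × 1.4 = 0.882.
Odds after that evidence = (47/153) × 0.882 = 2303/8500.
Target odds = 17/3.
Need 1.5ⁿ ≥ 17/3 ÷ (2303/8500) = 144500/6909.
1.5⁷ = 17.0859375 falls short of 144500/6909 but 1.5⁸ = 25.62890625 reaches it, so n = 8.

8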